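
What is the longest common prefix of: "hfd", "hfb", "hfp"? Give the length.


Words: hfd, hfb, hfp
  Position 0: all 'h' => match
  Position 1: all 'f' => match
  Position 2: ('d', 'b', 'p') => mismatch, stop
LCP = "hf" (length 2)

2


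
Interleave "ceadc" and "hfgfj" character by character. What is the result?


Interleaving "ceadc" and "hfgfj":
  Position 0: 'c' from first, 'h' from second => "ch"
  Position 1: 'e' from first, 'f' from second => "ef"
  Position 2: 'a' from first, 'g' from second => "ag"
  Position 3: 'd' from first, 'f' from second => "df"
  Position 4: 'c' from first, 'j' from second => "cj"
Result: chefagdfcj

chefagdfcj


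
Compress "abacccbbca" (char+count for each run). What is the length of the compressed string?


Input: abacccbbca
Runs:
  'a' x 1 => "a1"
  'b' x 1 => "b1"
  'a' x 1 => "a1"
  'c' x 3 => "c3"
  'b' x 2 => "b2"
  'c' x 1 => "c1"
  'a' x 1 => "a1"
Compressed: "a1b1a1c3b2c1a1"
Compressed length: 14

14


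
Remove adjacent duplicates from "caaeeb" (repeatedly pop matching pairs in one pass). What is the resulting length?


Input: caaeeb
Stack-based adjacent duplicate removal:
  Read 'c': push. Stack: c
  Read 'a': push. Stack: ca
  Read 'a': matches stack top 'a' => pop. Stack: c
  Read 'e': push. Stack: ce
  Read 'e': matches stack top 'e' => pop. Stack: c
  Read 'b': push. Stack: cb
Final stack: "cb" (length 2)

2


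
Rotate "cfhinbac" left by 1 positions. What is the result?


Input: "cfhinbac", rotate left by 1
First 1 characters: "c"
Remaining characters: "fhinbac"
Concatenate remaining + first: "fhinbac" + "c" = "fhinbacc"

fhinbacc


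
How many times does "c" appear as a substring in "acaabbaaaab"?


Searching for "c" in "acaabbaaaab"
Scanning each position:
  Position 0: "a" => no
  Position 1: "c" => MATCH
  Position 2: "a" => no
  Position 3: "a" => no
  Position 4: "b" => no
  Position 5: "b" => no
  Position 6: "a" => no
  Position 7: "a" => no
  Position 8: "a" => no
  Position 9: "a" => no
  Position 10: "b" => no
Total occurrences: 1

1


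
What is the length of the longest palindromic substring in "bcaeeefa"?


Input: "bcaeeefa"
Checking substrings for palindromes:
  [3:6] "eee" (len 3) => palindrome
  [3:5] "ee" (len 2) => palindrome
  [4:6] "ee" (len 2) => palindrome
Longest palindromic substring: "eee" with length 3

3


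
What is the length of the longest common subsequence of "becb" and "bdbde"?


LCS of "becb" and "bdbde"
DP table:
           b    d    b    d    e
      0    0    0    0    0    0
  b   0    1    1    1    1    1
  e   0    1    1    1    1    2
  c   0    1    1    1    1    2
  b   0    1    1    2    2    2
LCS length = dp[4][5] = 2

2


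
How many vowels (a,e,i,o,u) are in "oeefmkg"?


Input: oeefmkg
Checking each character:
  'o' at position 0: vowel (running total: 1)
  'e' at position 1: vowel (running total: 2)
  'e' at position 2: vowel (running total: 3)
  'f' at position 3: consonant
  'm' at position 4: consonant
  'k' at position 5: consonant
  'g' at position 6: consonant
Total vowels: 3

3


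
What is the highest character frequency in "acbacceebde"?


Input: acbacceebde
Character counts:
  'a': 2
  'b': 2
  'c': 3
  'd': 1
  'e': 3
Maximum frequency: 3

3


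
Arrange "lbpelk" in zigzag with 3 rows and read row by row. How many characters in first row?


Zigzag "lbpelk" into 3 rows:
Placing characters:
  'l' => row 0
  'b' => row 1
  'p' => row 2
  'e' => row 1
  'l' => row 0
  'k' => row 1
Rows:
  Row 0: "ll"
  Row 1: "bek"
  Row 2: "p"
First row length: 2

2


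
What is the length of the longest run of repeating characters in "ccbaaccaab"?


Input: "ccbaaccaab"
Scanning for longest run:
  Position 1 ('c'): continues run of 'c', length=2
  Position 2 ('b'): new char, reset run to 1
  Position 3 ('a'): new char, reset run to 1
  Position 4 ('a'): continues run of 'a', length=2
  Position 5 ('c'): new char, reset run to 1
  Position 6 ('c'): continues run of 'c', length=2
  Position 7 ('a'): new char, reset run to 1
  Position 8 ('a'): continues run of 'a', length=2
  Position 9 ('b'): new char, reset run to 1
Longest run: 'c' with length 2

2


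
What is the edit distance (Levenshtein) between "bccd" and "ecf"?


Computing edit distance: "bccd" -> "ecf"
DP table:
           e    c    f
      0    1    2    3
  b   1    1    2    3
  c   2    2    1    2
  c   3    3    2    2
  d   4    4    3    3
Edit distance = dp[4][3] = 3

3


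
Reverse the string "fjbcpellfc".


Input: fjbcpellfc
Reading characters right to left:
  Position 9: 'c'
  Position 8: 'f'
  Position 7: 'l'
  Position 6: 'l'
  Position 5: 'e'
  Position 4: 'p'
  Position 3: 'c'
  Position 2: 'b'
  Position 1: 'j'
  Position 0: 'f'
Reversed: cfllepcbjf

cfllepcbjf


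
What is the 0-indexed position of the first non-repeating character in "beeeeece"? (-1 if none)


Input: beeeeece
Character frequencies:
  'b': 1
  'c': 1
  'e': 6
Scanning left to right for freq == 1:
  Position 0 ('b'): unique! => answer = 0

0


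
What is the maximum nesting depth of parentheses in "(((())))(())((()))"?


Input: "(((())))(())((()))"
Tracking depth:
  Position 0 '(': depth becomes 1
  Position 1 '(': depth becomes 2
  Position 2 '(': depth becomes 3
  Position 3 '(': depth becomes 4
  Position 4 ')': depth becomes 3
  Position 5 ')': depth becomes 2
  Position 6 ')': depth becomes 1
  Position 7 ')': depth becomes 0
  Position 8 '(': depth becomes 1
  Position 9 '(': depth becomes 2
  Position 10 ')': depth becomes 1
  Position 11 ')': depth becomes 0
  Position 12 '(': depth becomes 1
  Position 13 '(': depth becomes 2
  Position 14 '(': depth becomes 3
  Position 15 ')': depth becomes 2
  Position 16 ')': depth becomes 1
  Position 17 ')': depth becomes 0
Maximum depth reached: 4

4


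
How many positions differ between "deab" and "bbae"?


Comparing "deab" and "bbae" position by position:
  Position 0: 'd' vs 'b' => DIFFER
  Position 1: 'e' vs 'b' => DIFFER
  Position 2: 'a' vs 'a' => same
  Position 3: 'b' vs 'e' => DIFFER
Positions that differ: 3

3


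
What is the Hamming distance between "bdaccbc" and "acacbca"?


Comparing "bdaccbc" and "acacbca" position by position:
  Position 0: 'b' vs 'a' => differ
  Position 1: 'd' vs 'c' => differ
  Position 2: 'a' vs 'a' => same
  Position 3: 'c' vs 'c' => same
  Position 4: 'c' vs 'b' => differ
  Position 5: 'b' vs 'c' => differ
  Position 6: 'c' vs 'a' => differ
Total differences (Hamming distance): 5

5


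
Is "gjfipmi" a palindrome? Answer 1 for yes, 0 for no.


Input: gjfipmi
Reversed: impifjg
  Compare pos 0 ('g') with pos 6 ('i'): MISMATCH
  Compare pos 1 ('j') with pos 5 ('m'): MISMATCH
  Compare pos 2 ('f') with pos 4 ('p'): MISMATCH
Result: not a palindrome

0


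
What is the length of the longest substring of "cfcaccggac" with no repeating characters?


Input: "cfcaccggac"
Sliding window (track last position of each char):
  Position 0 ('c'): window [0,0] length 1 -- new best
  Position 1 ('f'): window [0,1] length 2 -- new best
  Position 2 ('c'): repeat (last at 0), move window start to 1
  Position 2 ('c'): window [1,2] length 2
  Position 3 ('a'): window [1,3] length 3 -- new best
  Position 4 ('c'): repeat (last at 2), move window start to 3
  Position 4 ('c'): window [3,4] length 2
  Position 5 ('c'): repeat (last at 4), move window start to 5
  Position 5 ('c'): window [5,5] length 1
  Position 6 ('g'): window [5,6] length 2
  Position 7 ('g'): repeat (last at 6), move window start to 7
  Position 7 ('g'): window [7,7] length 1
  Position 8 ('a'): window [7,8] length 2
  Position 9 ('c'): window [7,9] length 3
Longest substring with no repeats: "fca" with length 3

3


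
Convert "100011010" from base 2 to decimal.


Input: "100011010" in base 2
Positional expansion:
  Digit '1' (value 1) x 2^8 = 256
  Digit '0' (value 0) x 2^7 = 0
  Digit '0' (value 0) x 2^6 = 0
  Digit '0' (value 0) x 2^5 = 0
  Digit '1' (value 1) x 2^4 = 16
  Digit '1' (value 1) x 2^3 = 8
  Digit '0' (value 0) x 2^2 = 0
  Digit '1' (value 1) x 2^1 = 2
  Digit '0' (value 0) x 2^0 = 0
Sum = 282

282


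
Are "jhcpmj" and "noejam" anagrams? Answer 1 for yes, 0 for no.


Strings: "jhcpmj", "noejam"
Sorted first:  chjjmp
Sorted second: aejmno
Differ at position 0: 'c' vs 'a' => not anagrams

0


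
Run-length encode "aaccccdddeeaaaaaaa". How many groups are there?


Input: aaccccdddeeaaaaaaa
Scanning for consecutive runs:
  Group 1: 'a' x 2 (positions 0-1)
  Group 2: 'c' x 4 (positions 2-5)
  Group 3: 'd' x 3 (positions 6-8)
  Group 4: 'e' x 2 (positions 9-10)
  Group 5: 'a' x 7 (positions 11-17)
Total groups: 5

5


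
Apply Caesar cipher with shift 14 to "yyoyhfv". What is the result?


Caesar cipher: shift "yyoyhfv" by 14
  'y' (pos 24) + 14 = pos 12 = 'm'
  'y' (pos 24) + 14 = pos 12 = 'm'
  'o' (pos 14) + 14 = pos 2 = 'c'
  'y' (pos 24) + 14 = pos 12 = 'm'
  'h' (pos 7) + 14 = pos 21 = 'v'
  'f' (pos 5) + 14 = pos 19 = 't'
  'v' (pos 21) + 14 = pos 9 = 'j'
Result: mmcmvtj

mmcmvtj


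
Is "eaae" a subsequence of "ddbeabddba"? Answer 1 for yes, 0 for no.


Check if "eaae" is a subsequence of "ddbeabddba"
Greedy scan:
  Position 0 ('d'): no match needed
  Position 1 ('d'): no match needed
  Position 2 ('b'): no match needed
  Position 3 ('e'): matches sub[0] = 'e'
  Position 4 ('a'): matches sub[1] = 'a'
  Position 5 ('b'): no match needed
  Position 6 ('d'): no match needed
  Position 7 ('d'): no match needed
  Position 8 ('b'): no match needed
  Position 9 ('a'): matches sub[2] = 'a'
Only matched 3/4 characters => not a subsequence

0


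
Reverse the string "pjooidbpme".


Input: pjooidbpme
Reading characters right to left:
  Position 9: 'e'
  Position 8: 'm'
  Position 7: 'p'
  Position 6: 'b'
  Position 5: 'd'
  Position 4: 'i'
  Position 3: 'o'
  Position 2: 'o'
  Position 1: 'j'
  Position 0: 'p'
Reversed: empbdioojp

empbdioojp


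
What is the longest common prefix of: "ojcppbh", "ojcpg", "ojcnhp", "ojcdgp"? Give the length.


Words: ojcppbh, ojcpg, ojcnhp, ojcdgp
  Position 0: all 'o' => match
  Position 1: all 'j' => match
  Position 2: all 'c' => match
  Position 3: ('p', 'p', 'n', 'd') => mismatch, stop
LCP = "ojc" (length 3)

3


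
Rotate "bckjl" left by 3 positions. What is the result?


Input: "bckjl", rotate left by 3
First 3 characters: "bck"
Remaining characters: "jl"
Concatenate remaining + first: "jl" + "bck" = "jlbck"

jlbck


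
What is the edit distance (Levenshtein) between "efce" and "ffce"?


Computing edit distance: "efce" -> "ffce"
DP table:
           f    f    c    e
      0    1    2    3    4
  e   1    1    2    3    3
  f   2    1    1    2    3
  c   3    2    2    1    2
  e   4    3    3    2    1
Edit distance = dp[4][4] = 1

1


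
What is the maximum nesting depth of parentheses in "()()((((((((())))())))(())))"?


Input: "()()((((((((())))())))(())))"
Tracking depth:
  Position 0 '(': depth becomes 1
  Position 1 ')': depth becomes 0
  Position 2 '(': depth becomes 1
  Position 3 ')': depth becomes 0
  Position 4 '(': depth becomes 1
  Position 5 '(': depth becomes 2
  Position 6 '(': depth becomes 3
  Position 7 '(': depth becomes 4
  Position 8 '(': depth becomes 5
  Position 9 '(': depth becomes 6
  Position 10 '(': depth becomes 7
  Position 11 '(': depth becomes 8
  Position 12 '(': depth becomes 9
  Position 13 ')': depth becomes 8
  Position 14 ')': depth becomes 7
  Position 15 ')': depth becomes 6
  Position 16 ')': depth becomes 5
  Position 17 '(': depth becomes 6
  Position 18 ')': depth becomes 5
  Position 19 ')': depth becomes 4
  Position 20 ')': depth becomes 3
  Position 21 ')': depth becomes 2
  Position 22 '(': depth becomes 3
  Position 23 '(': depth becomes 4
  Position 24 ')': depth becomes 3
  Position 25 ')': depth becomes 2
  Position 26 ')': depth becomes 1
  Position 27 ')': depth becomes 0
Maximum depth reached: 9

9


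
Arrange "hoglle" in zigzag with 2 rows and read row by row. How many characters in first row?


Zigzag "hoglle" into 2 rows:
Placing characters:
  'h' => row 0
  'o' => row 1
  'g' => row 0
  'l' => row 1
  'l' => row 0
  'e' => row 1
Rows:
  Row 0: "hgl"
  Row 1: "ole"
First row length: 3

3


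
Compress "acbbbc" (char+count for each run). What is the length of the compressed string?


Input: acbbbc
Runs:
  'a' x 1 => "a1"
  'c' x 1 => "c1"
  'b' x 3 => "b3"
  'c' x 1 => "c1"
Compressed: "a1c1b3c1"
Compressed length: 8

8


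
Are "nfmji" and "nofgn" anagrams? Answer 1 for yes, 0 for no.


Strings: "nfmji", "nofgn"
Sorted first:  fijmn
Sorted second: fgnno
Differ at position 1: 'i' vs 'g' => not anagrams

0


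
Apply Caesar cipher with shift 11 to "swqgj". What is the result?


Caesar cipher: shift "swqgj" by 11
  's' (pos 18) + 11 = pos 3 = 'd'
  'w' (pos 22) + 11 = pos 7 = 'h'
  'q' (pos 16) + 11 = pos 1 = 'b'
  'g' (pos 6) + 11 = pos 17 = 'r'
  'j' (pos 9) + 11 = pos 20 = 'u'
Result: dhbru

dhbru


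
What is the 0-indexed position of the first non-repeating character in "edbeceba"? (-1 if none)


Input: edbeceba
Character frequencies:
  'a': 1
  'b': 2
  'c': 1
  'd': 1
  'e': 3
Scanning left to right for freq == 1:
  Position 0 ('e'): freq=3, skip
  Position 1 ('d'): unique! => answer = 1

1


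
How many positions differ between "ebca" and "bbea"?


Comparing "ebca" and "bbea" position by position:
  Position 0: 'e' vs 'b' => DIFFER
  Position 1: 'b' vs 'b' => same
  Position 2: 'c' vs 'e' => DIFFER
  Position 3: 'a' vs 'a' => same
Positions that differ: 2

2


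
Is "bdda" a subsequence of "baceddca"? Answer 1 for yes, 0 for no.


Check if "bdda" is a subsequence of "baceddca"
Greedy scan:
  Position 0 ('b'): matches sub[0] = 'b'
  Position 1 ('a'): no match needed
  Position 2 ('c'): no match needed
  Position 3 ('e'): no match needed
  Position 4 ('d'): matches sub[1] = 'd'
  Position 5 ('d'): matches sub[2] = 'd'
  Position 6 ('c'): no match needed
  Position 7 ('a'): matches sub[3] = 'a'
All 4 characters matched => is a subsequence

1


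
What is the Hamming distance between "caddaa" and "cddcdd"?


Comparing "caddaa" and "cddcdd" position by position:
  Position 0: 'c' vs 'c' => same
  Position 1: 'a' vs 'd' => differ
  Position 2: 'd' vs 'd' => same
  Position 3: 'd' vs 'c' => differ
  Position 4: 'a' vs 'd' => differ
  Position 5: 'a' vs 'd' => differ
Total differences (Hamming distance): 4

4


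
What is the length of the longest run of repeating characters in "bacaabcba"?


Input: "bacaabcba"
Scanning for longest run:
  Position 1 ('a'): new char, reset run to 1
  Position 2 ('c'): new char, reset run to 1
  Position 3 ('a'): new char, reset run to 1
  Position 4 ('a'): continues run of 'a', length=2
  Position 5 ('b'): new char, reset run to 1
  Position 6 ('c'): new char, reset run to 1
  Position 7 ('b'): new char, reset run to 1
  Position 8 ('a'): new char, reset run to 1
Longest run: 'a' with length 2

2


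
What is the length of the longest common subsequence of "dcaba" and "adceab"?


LCS of "dcaba" and "adceab"
DP table:
           a    d    c    e    a    b
      0    0    0    0    0    0    0
  d   0    0    1    1    1    1    1
  c   0    0    1    2    2    2    2
  a   0    1    1    2    2    3    3
  b   0    1    1    2    2    3    4
  a   0    1    1    2    2    3    4
LCS length = dp[5][6] = 4

4


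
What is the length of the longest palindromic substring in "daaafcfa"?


Input: "daaafcfa"
Checking substrings for palindromes:
  [3:8] "afcfa" (len 5) => palindrome
  [1:4] "aaa" (len 3) => palindrome
  [4:7] "fcf" (len 3) => palindrome
  [1:3] "aa" (len 2) => palindrome
  [2:4] "aa" (len 2) => palindrome
Longest palindromic substring: "afcfa" with length 5

5


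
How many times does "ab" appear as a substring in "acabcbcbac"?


Searching for "ab" in "acabcbcbac"
Scanning each position:
  Position 0: "ac" => no
  Position 1: "ca" => no
  Position 2: "ab" => MATCH
  Position 3: "bc" => no
  Position 4: "cb" => no
  Position 5: "bc" => no
  Position 6: "cb" => no
  Position 7: "ba" => no
  Position 8: "ac" => no
Total occurrences: 1

1


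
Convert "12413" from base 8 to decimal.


Input: "12413" in base 8
Positional expansion:
  Digit '1' (value 1) x 8^4 = 4096
  Digit '2' (value 2) x 8^3 = 1024
  Digit '4' (value 4) x 8^2 = 256
  Digit '1' (value 1) x 8^1 = 8
  Digit '3' (value 3) x 8^0 = 3
Sum = 5387

5387


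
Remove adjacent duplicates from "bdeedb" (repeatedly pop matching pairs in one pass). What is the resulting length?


Input: bdeedb
Stack-based adjacent duplicate removal:
  Read 'b': push. Stack: b
  Read 'd': push. Stack: bd
  Read 'e': push. Stack: bde
  Read 'e': matches stack top 'e' => pop. Stack: bd
  Read 'd': matches stack top 'd' => pop. Stack: b
  Read 'b': matches stack top 'b' => pop. Stack: (empty)
Final stack: "" (length 0)

0


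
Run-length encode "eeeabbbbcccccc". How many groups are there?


Input: eeeabbbbcccccc
Scanning for consecutive runs:
  Group 1: 'e' x 3 (positions 0-2)
  Group 2: 'a' x 1 (positions 3-3)
  Group 3: 'b' x 4 (positions 4-7)
  Group 4: 'c' x 6 (positions 8-13)
Total groups: 4

4


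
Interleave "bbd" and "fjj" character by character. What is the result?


Interleaving "bbd" and "fjj":
  Position 0: 'b' from first, 'f' from second => "bf"
  Position 1: 'b' from first, 'j' from second => "bj"
  Position 2: 'd' from first, 'j' from second => "dj"
Result: bfbjdj

bfbjdj


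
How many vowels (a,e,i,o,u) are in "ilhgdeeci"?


Input: ilhgdeeci
Checking each character:
  'i' at position 0: vowel (running total: 1)
  'l' at position 1: consonant
  'h' at position 2: consonant
  'g' at position 3: consonant
  'd' at position 4: consonant
  'e' at position 5: vowel (running total: 2)
  'e' at position 6: vowel (running total: 3)
  'c' at position 7: consonant
  'i' at position 8: vowel (running total: 4)
Total vowels: 4

4


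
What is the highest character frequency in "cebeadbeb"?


Input: cebeadbeb
Character counts:
  'a': 1
  'b': 3
  'c': 1
  'd': 1
  'e': 3
Maximum frequency: 3

3


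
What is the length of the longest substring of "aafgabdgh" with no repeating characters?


Input: "aafgabdgh"
Sliding window (track last position of each char):
  Position 0 ('a'): window [0,0] length 1 -- new best
  Position 1 ('a'): repeat (last at 0), move window start to 1
  Position 1 ('a'): window [1,1] length 1
  Position 2 ('f'): window [1,2] length 2 -- new best
  Position 3 ('g'): window [1,3] length 3 -- new best
  Position 4 ('a'): repeat (last at 1), move window start to 2
  Position 4 ('a'): window [2,4] length 3
  Position 5 ('b'): window [2,5] length 4 -- new best
  Position 6 ('d'): window [2,6] length 5 -- new best
  Position 7 ('g'): repeat (last at 3), move window start to 4
  Position 7 ('g'): window [4,7] length 4
  Position 8 ('h'): window [4,8] length 5
Longest substring with no repeats: "fgabd" with length 5

5


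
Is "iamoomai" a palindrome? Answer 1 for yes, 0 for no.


Input: iamoomai
Reversed: iamoomai
  Compare pos 0 ('i') with pos 7 ('i'): match
  Compare pos 1 ('a') with pos 6 ('a'): match
  Compare pos 2 ('m') with pos 5 ('m'): match
  Compare pos 3 ('o') with pos 4 ('o'): match
Result: palindrome

1


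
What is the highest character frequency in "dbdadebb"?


Input: dbdadebb
Character counts:
  'a': 1
  'b': 3
  'd': 3
  'e': 1
Maximum frequency: 3

3


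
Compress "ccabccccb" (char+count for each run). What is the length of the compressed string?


Input: ccabccccb
Runs:
  'c' x 2 => "c2"
  'a' x 1 => "a1"
  'b' x 1 => "b1"
  'c' x 4 => "c4"
  'b' x 1 => "b1"
Compressed: "c2a1b1c4b1"
Compressed length: 10

10


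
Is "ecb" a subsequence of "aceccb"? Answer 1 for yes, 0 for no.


Check if "ecb" is a subsequence of "aceccb"
Greedy scan:
  Position 0 ('a'): no match needed
  Position 1 ('c'): no match needed
  Position 2 ('e'): matches sub[0] = 'e'
  Position 3 ('c'): matches sub[1] = 'c'
  Position 4 ('c'): no match needed
  Position 5 ('b'): matches sub[2] = 'b'
All 3 characters matched => is a subsequence

1


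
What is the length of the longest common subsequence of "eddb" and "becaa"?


LCS of "eddb" and "becaa"
DP table:
           b    e    c    a    a
      0    0    0    0    0    0
  e   0    0    1    1    1    1
  d   0    0    1    1    1    1
  d   0    0    1    1    1    1
  b   0    1    1    1    1    1
LCS length = dp[4][5] = 1

1


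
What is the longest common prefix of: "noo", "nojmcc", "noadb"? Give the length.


Words: noo, nojmcc, noadb
  Position 0: all 'n' => match
  Position 1: all 'o' => match
  Position 2: ('o', 'j', 'a') => mismatch, stop
LCP = "no" (length 2)

2


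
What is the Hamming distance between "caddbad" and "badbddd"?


Comparing "caddbad" and "badbddd" position by position:
  Position 0: 'c' vs 'b' => differ
  Position 1: 'a' vs 'a' => same
  Position 2: 'd' vs 'd' => same
  Position 3: 'd' vs 'b' => differ
  Position 4: 'b' vs 'd' => differ
  Position 5: 'a' vs 'd' => differ
  Position 6: 'd' vs 'd' => same
Total differences (Hamming distance): 4

4


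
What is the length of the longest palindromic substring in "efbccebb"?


Input: "efbccebb"
Checking substrings for palindromes:
  [3:5] "cc" (len 2) => palindrome
  [6:8] "bb" (len 2) => palindrome
Longest palindromic substring: "cc" with length 2

2


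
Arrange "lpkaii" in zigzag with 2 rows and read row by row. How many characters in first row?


Zigzag "lpkaii" into 2 rows:
Placing characters:
  'l' => row 0
  'p' => row 1
  'k' => row 0
  'a' => row 1
  'i' => row 0
  'i' => row 1
Rows:
  Row 0: "lki"
  Row 1: "pai"
First row length: 3

3


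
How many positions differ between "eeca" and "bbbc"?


Comparing "eeca" and "bbbc" position by position:
  Position 0: 'e' vs 'b' => DIFFER
  Position 1: 'e' vs 'b' => DIFFER
  Position 2: 'c' vs 'b' => DIFFER
  Position 3: 'a' vs 'c' => DIFFER
Positions that differ: 4

4


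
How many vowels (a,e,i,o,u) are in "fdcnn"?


Input: fdcnn
Checking each character:
  'f' at position 0: consonant
  'd' at position 1: consonant
  'c' at position 2: consonant
  'n' at position 3: consonant
  'n' at position 4: consonant
Total vowels: 0

0


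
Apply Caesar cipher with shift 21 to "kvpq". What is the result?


Caesar cipher: shift "kvpq" by 21
  'k' (pos 10) + 21 = pos 5 = 'f'
  'v' (pos 21) + 21 = pos 16 = 'q'
  'p' (pos 15) + 21 = pos 10 = 'k'
  'q' (pos 16) + 21 = pos 11 = 'l'
Result: fqkl

fqkl


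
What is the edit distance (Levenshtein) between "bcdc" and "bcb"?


Computing edit distance: "bcdc" -> "bcb"
DP table:
           b    c    b
      0    1    2    3
  b   1    0    1    2
  c   2    1    0    1
  d   3    2    1    1
  c   4    3    2    2
Edit distance = dp[4][3] = 2

2


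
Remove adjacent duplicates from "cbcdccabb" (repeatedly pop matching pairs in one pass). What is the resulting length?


Input: cbcdccabb
Stack-based adjacent duplicate removal:
  Read 'c': push. Stack: c
  Read 'b': push. Stack: cb
  Read 'c': push. Stack: cbc
  Read 'd': push. Stack: cbcd
  Read 'c': push. Stack: cbcdc
  Read 'c': matches stack top 'c' => pop. Stack: cbcd
  Read 'a': push. Stack: cbcda
  Read 'b': push. Stack: cbcdab
  Read 'b': matches stack top 'b' => pop. Stack: cbcda
Final stack: "cbcda" (length 5)

5


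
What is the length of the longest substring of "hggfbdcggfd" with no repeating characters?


Input: "hggfbdcggfd"
Sliding window (track last position of each char):
  Position 0 ('h'): window [0,0] length 1 -- new best
  Position 1 ('g'): window [0,1] length 2 -- new best
  Position 2 ('g'): repeat (last at 1), move window start to 2
  Position 2 ('g'): window [2,2] length 1
  Position 3 ('f'): window [2,3] length 2
  Position 4 ('b'): window [2,4] length 3 -- new best
  Position 5 ('d'): window [2,5] length 4 -- new best
  Position 6 ('c'): window [2,6] length 5 -- new best
  Position 7 ('g'): repeat (last at 2), move window start to 3
  Position 7 ('g'): window [3,7] length 5
  Position 8 ('g'): repeat (last at 7), move window start to 8
  Position 8 ('g'): window [8,8] length 1
  Position 9 ('f'): window [8,9] length 2
  Position 10 ('d'): window [8,10] length 3
Longest substring with no repeats: "gfbdc" with length 5

5


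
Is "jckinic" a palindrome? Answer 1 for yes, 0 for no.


Input: jckinic
Reversed: cinikcj
  Compare pos 0 ('j') with pos 6 ('c'): MISMATCH
  Compare pos 1 ('c') with pos 5 ('i'): MISMATCH
  Compare pos 2 ('k') with pos 4 ('n'): MISMATCH
Result: not a palindrome

0


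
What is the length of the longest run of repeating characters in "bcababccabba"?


Input: "bcababccabba"
Scanning for longest run:
  Position 1 ('c'): new char, reset run to 1
  Position 2 ('a'): new char, reset run to 1
  Position 3 ('b'): new char, reset run to 1
  Position 4 ('a'): new char, reset run to 1
  Position 5 ('b'): new char, reset run to 1
  Position 6 ('c'): new char, reset run to 1
  Position 7 ('c'): continues run of 'c', length=2
  Position 8 ('a'): new char, reset run to 1
  Position 9 ('b'): new char, reset run to 1
  Position 10 ('b'): continues run of 'b', length=2
  Position 11 ('a'): new char, reset run to 1
Longest run: 'c' with length 2

2


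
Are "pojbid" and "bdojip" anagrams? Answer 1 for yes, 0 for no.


Strings: "pojbid", "bdojip"
Sorted first:  bdijop
Sorted second: bdijop
Sorted forms match => anagrams

1


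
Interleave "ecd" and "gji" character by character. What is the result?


Interleaving "ecd" and "gji":
  Position 0: 'e' from first, 'g' from second => "eg"
  Position 1: 'c' from first, 'j' from second => "cj"
  Position 2: 'd' from first, 'i' from second => "di"
Result: egcjdi

egcjdi


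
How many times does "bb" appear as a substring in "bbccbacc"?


Searching for "bb" in "bbccbacc"
Scanning each position:
  Position 0: "bb" => MATCH
  Position 1: "bc" => no
  Position 2: "cc" => no
  Position 3: "cb" => no
  Position 4: "ba" => no
  Position 5: "ac" => no
  Position 6: "cc" => no
Total occurrences: 1

1


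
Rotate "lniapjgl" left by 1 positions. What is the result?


Input: "lniapjgl", rotate left by 1
First 1 characters: "l"
Remaining characters: "niapjgl"
Concatenate remaining + first: "niapjgl" + "l" = "niapjgll"

niapjgll


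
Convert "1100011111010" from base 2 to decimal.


Input: "1100011111010" in base 2
Positional expansion:
  Digit '1' (value 1) x 2^12 = 4096
  Digit '1' (value 1) x 2^11 = 2048
  Digit '0' (value 0) x 2^10 = 0
  Digit '0' (value 0) x 2^9 = 0
  Digit '0' (value 0) x 2^8 = 0
  Digit '1' (value 1) x 2^7 = 128
  Digit '1' (value 1) x 2^6 = 64
  Digit '1' (value 1) x 2^5 = 32
  Digit '1' (value 1) x 2^4 = 16
  Digit '1' (value 1) x 2^3 = 8
  Digit '0' (value 0) x 2^2 = 0
  Digit '1' (value 1) x 2^1 = 2
  Digit '0' (value 0) x 2^0 = 0
Sum = 6394

6394


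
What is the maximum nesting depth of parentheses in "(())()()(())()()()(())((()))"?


Input: "(())()()(())()()()(())((()))"
Tracking depth:
  Position 0 '(': depth becomes 1
  Position 1 '(': depth becomes 2
  Position 2 ')': depth becomes 1
  Position 3 ')': depth becomes 0
  Position 4 '(': depth becomes 1
  Position 5 ')': depth becomes 0
  Position 6 '(': depth becomes 1
  Position 7 ')': depth becomes 0
  Position 8 '(': depth becomes 1
  Position 9 '(': depth becomes 2
  Position 10 ')': depth becomes 1
  Position 11 ')': depth becomes 0
  Position 12 '(': depth becomes 1
  Position 13 ')': depth becomes 0
  Position 14 '(': depth becomes 1
  Position 15 ')': depth becomes 0
  Position 16 '(': depth becomes 1
  Position 17 ')': depth becomes 0
  Position 18 '(': depth becomes 1
  Position 19 '(': depth becomes 2
  Position 20 ')': depth becomes 1
  Position 21 ')': depth becomes 0
  Position 22 '(': depth becomes 1
  Position 23 '(': depth becomes 2
  Position 24 '(': depth becomes 3
  Position 25 ')': depth becomes 2
  Position 26 ')': depth becomes 1
  Position 27 ')': depth becomes 0
Maximum depth reached: 3

3


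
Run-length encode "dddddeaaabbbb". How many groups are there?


Input: dddddeaaabbbb
Scanning for consecutive runs:
  Group 1: 'd' x 5 (positions 0-4)
  Group 2: 'e' x 1 (positions 5-5)
  Group 3: 'a' x 3 (positions 6-8)
  Group 4: 'b' x 4 (positions 9-12)
Total groups: 4

4


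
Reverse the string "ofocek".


Input: ofocek
Reading characters right to left:
  Position 5: 'k'
  Position 4: 'e'
  Position 3: 'c'
  Position 2: 'o'
  Position 1: 'f'
  Position 0: 'o'
Reversed: kecofo

kecofo


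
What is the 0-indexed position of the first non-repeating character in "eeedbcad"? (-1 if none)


Input: eeedbcad
Character frequencies:
  'a': 1
  'b': 1
  'c': 1
  'd': 2
  'e': 3
Scanning left to right for freq == 1:
  Position 0 ('e'): freq=3, skip
  Position 1 ('e'): freq=3, skip
  Position 2 ('e'): freq=3, skip
  Position 3 ('d'): freq=2, skip
  Position 4 ('b'): unique! => answer = 4

4


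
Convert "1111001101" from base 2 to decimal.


Input: "1111001101" in base 2
Positional expansion:
  Digit '1' (value 1) x 2^9 = 512
  Digit '1' (value 1) x 2^8 = 256
  Digit '1' (value 1) x 2^7 = 128
  Digit '1' (value 1) x 2^6 = 64
  Digit '0' (value 0) x 2^5 = 0
  Digit '0' (value 0) x 2^4 = 0
  Digit '1' (value 1) x 2^3 = 8
  Digit '1' (value 1) x 2^2 = 4
  Digit '0' (value 0) x 2^1 = 0
  Digit '1' (value 1) x 2^0 = 1
Sum = 973

973


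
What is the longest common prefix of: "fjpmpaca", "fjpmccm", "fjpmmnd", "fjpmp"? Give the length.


Words: fjpmpaca, fjpmccm, fjpmmnd, fjpmp
  Position 0: all 'f' => match
  Position 1: all 'j' => match
  Position 2: all 'p' => match
  Position 3: all 'm' => match
  Position 4: ('p', 'c', 'm', 'p') => mismatch, stop
LCP = "fjpm" (length 4)

4


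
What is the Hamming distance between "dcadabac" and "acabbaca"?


Comparing "dcadabac" and "acabbaca" position by position:
  Position 0: 'd' vs 'a' => differ
  Position 1: 'c' vs 'c' => same
  Position 2: 'a' vs 'a' => same
  Position 3: 'd' vs 'b' => differ
  Position 4: 'a' vs 'b' => differ
  Position 5: 'b' vs 'a' => differ
  Position 6: 'a' vs 'c' => differ
  Position 7: 'c' vs 'a' => differ
Total differences (Hamming distance): 6

6


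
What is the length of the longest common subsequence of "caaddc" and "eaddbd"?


LCS of "caaddc" and "eaddbd"
DP table:
           e    a    d    d    b    d
      0    0    0    0    0    0    0
  c   0    0    0    0    0    0    0
  a   0    0    1    1    1    1    1
  a   0    0    1    1    1    1    1
  d   0    0    1    2    2    2    2
  d   0    0    1    2    3    3    3
  c   0    0    1    2    3    3    3
LCS length = dp[6][6] = 3

3


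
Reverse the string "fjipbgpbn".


Input: fjipbgpbn
Reading characters right to left:
  Position 8: 'n'
  Position 7: 'b'
  Position 6: 'p'
  Position 5: 'g'
  Position 4: 'b'
  Position 3: 'p'
  Position 2: 'i'
  Position 1: 'j'
  Position 0: 'f'
Reversed: nbpgbpijf

nbpgbpijf


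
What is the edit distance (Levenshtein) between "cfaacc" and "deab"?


Computing edit distance: "cfaacc" -> "deab"
DP table:
           d    e    a    b
      0    1    2    3    4
  c   1    1    2    3    4
  f   2    2    2    3    4
  a   3    3    3    2    3
  a   4    4    4    3    3
  c   5    5    5    4    4
  c   6    6    6    5    5
Edit distance = dp[6][4] = 5

5


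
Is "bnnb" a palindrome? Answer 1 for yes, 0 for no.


Input: bnnb
Reversed: bnnb
  Compare pos 0 ('b') with pos 3 ('b'): match
  Compare pos 1 ('n') with pos 2 ('n'): match
Result: palindrome

1


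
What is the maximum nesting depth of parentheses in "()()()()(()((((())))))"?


Input: "()()()()(()((((())))))"
Tracking depth:
  Position 0 '(': depth becomes 1
  Position 1 ')': depth becomes 0
  Position 2 '(': depth becomes 1
  Position 3 ')': depth becomes 0
  Position 4 '(': depth becomes 1
  Position 5 ')': depth becomes 0
  Position 6 '(': depth becomes 1
  Position 7 ')': depth becomes 0
  Position 8 '(': depth becomes 1
  Position 9 '(': depth becomes 2
  Position 10 ')': depth becomes 1
  Position 11 '(': depth becomes 2
  Position 12 '(': depth becomes 3
  Position 13 '(': depth becomes 4
  Position 14 '(': depth becomes 5
  Position 15 '(': depth becomes 6
  Position 16 ')': depth becomes 5
  Position 17 ')': depth becomes 4
  Position 18 ')': depth becomes 3
  Position 19 ')': depth becomes 2
  Position 20 ')': depth becomes 1
  Position 21 ')': depth becomes 0
Maximum depth reached: 6

6


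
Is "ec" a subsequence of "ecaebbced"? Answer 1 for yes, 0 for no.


Check if "ec" is a subsequence of "ecaebbced"
Greedy scan:
  Position 0 ('e'): matches sub[0] = 'e'
  Position 1 ('c'): matches sub[1] = 'c'
  Position 2 ('a'): no match needed
  Position 3 ('e'): no match needed
  Position 4 ('b'): no match needed
  Position 5 ('b'): no match needed
  Position 6 ('c'): no match needed
  Position 7 ('e'): no match needed
  Position 8 ('d'): no match needed
All 2 characters matched => is a subsequence

1


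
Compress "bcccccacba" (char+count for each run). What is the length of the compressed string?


Input: bcccccacba
Runs:
  'b' x 1 => "b1"
  'c' x 5 => "c5"
  'a' x 1 => "a1"
  'c' x 1 => "c1"
  'b' x 1 => "b1"
  'a' x 1 => "a1"
Compressed: "b1c5a1c1b1a1"
Compressed length: 12

12


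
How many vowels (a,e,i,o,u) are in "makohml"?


Input: makohml
Checking each character:
  'm' at position 0: consonant
  'a' at position 1: vowel (running total: 1)
  'k' at position 2: consonant
  'o' at position 3: vowel (running total: 2)
  'h' at position 4: consonant
  'm' at position 5: consonant
  'l' at position 6: consonant
Total vowels: 2

2


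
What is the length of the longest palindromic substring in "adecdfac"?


Input: "adecdfac"
Checking substrings for palindromes:
  No multi-char palindromic substrings found
Longest palindromic substring: "a" with length 1

1


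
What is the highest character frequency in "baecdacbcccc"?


Input: baecdacbcccc
Character counts:
  'a': 2
  'b': 2
  'c': 6
  'd': 1
  'e': 1
Maximum frequency: 6

6


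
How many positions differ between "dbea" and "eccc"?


Comparing "dbea" and "eccc" position by position:
  Position 0: 'd' vs 'e' => DIFFER
  Position 1: 'b' vs 'c' => DIFFER
  Position 2: 'e' vs 'c' => DIFFER
  Position 3: 'a' vs 'c' => DIFFER
Positions that differ: 4

4


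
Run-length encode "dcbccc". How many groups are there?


Input: dcbccc
Scanning for consecutive runs:
  Group 1: 'd' x 1 (positions 0-0)
  Group 2: 'c' x 1 (positions 1-1)
  Group 3: 'b' x 1 (positions 2-2)
  Group 4: 'c' x 3 (positions 3-5)
Total groups: 4

4


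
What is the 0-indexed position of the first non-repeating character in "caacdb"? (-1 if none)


Input: caacdb
Character frequencies:
  'a': 2
  'b': 1
  'c': 2
  'd': 1
Scanning left to right for freq == 1:
  Position 0 ('c'): freq=2, skip
  Position 1 ('a'): freq=2, skip
  Position 2 ('a'): freq=2, skip
  Position 3 ('c'): freq=2, skip
  Position 4 ('d'): unique! => answer = 4

4


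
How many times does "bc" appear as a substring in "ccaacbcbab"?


Searching for "bc" in "ccaacbcbab"
Scanning each position:
  Position 0: "cc" => no
  Position 1: "ca" => no
  Position 2: "aa" => no
  Position 3: "ac" => no
  Position 4: "cb" => no
  Position 5: "bc" => MATCH
  Position 6: "cb" => no
  Position 7: "ba" => no
  Position 8: "ab" => no
Total occurrences: 1

1


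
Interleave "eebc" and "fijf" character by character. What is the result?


Interleaving "eebc" and "fijf":
  Position 0: 'e' from first, 'f' from second => "ef"
  Position 1: 'e' from first, 'i' from second => "ei"
  Position 2: 'b' from first, 'j' from second => "bj"
  Position 3: 'c' from first, 'f' from second => "cf"
Result: efeibjcf

efeibjcf


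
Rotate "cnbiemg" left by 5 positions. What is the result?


Input: "cnbiemg", rotate left by 5
First 5 characters: "cnbie"
Remaining characters: "mg"
Concatenate remaining + first: "mg" + "cnbie" = "mgcnbie"

mgcnbie


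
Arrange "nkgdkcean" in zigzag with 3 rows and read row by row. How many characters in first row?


Zigzag "nkgdkcean" into 3 rows:
Placing characters:
  'n' => row 0
  'k' => row 1
  'g' => row 2
  'd' => row 1
  'k' => row 0
  'c' => row 1
  'e' => row 2
  'a' => row 1
  'n' => row 0
Rows:
  Row 0: "nkn"
  Row 1: "kdca"
  Row 2: "ge"
First row length: 3

3


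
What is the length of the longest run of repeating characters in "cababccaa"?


Input: "cababccaa"
Scanning for longest run:
  Position 1 ('a'): new char, reset run to 1
  Position 2 ('b'): new char, reset run to 1
  Position 3 ('a'): new char, reset run to 1
  Position 4 ('b'): new char, reset run to 1
  Position 5 ('c'): new char, reset run to 1
  Position 6 ('c'): continues run of 'c', length=2
  Position 7 ('a'): new char, reset run to 1
  Position 8 ('a'): continues run of 'a', length=2
Longest run: 'c' with length 2

2


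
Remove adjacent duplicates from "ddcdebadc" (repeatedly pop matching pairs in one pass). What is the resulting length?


Input: ddcdebadc
Stack-based adjacent duplicate removal:
  Read 'd': push. Stack: d
  Read 'd': matches stack top 'd' => pop. Stack: (empty)
  Read 'c': push. Stack: c
  Read 'd': push. Stack: cd
  Read 'e': push. Stack: cde
  Read 'b': push. Stack: cdeb
  Read 'a': push. Stack: cdeba
  Read 'd': push. Stack: cdebad
  Read 'c': push. Stack: cdebadc
Final stack: "cdebadc" (length 7)

7


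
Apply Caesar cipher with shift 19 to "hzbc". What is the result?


Caesar cipher: shift "hzbc" by 19
  'h' (pos 7) + 19 = pos 0 = 'a'
  'z' (pos 25) + 19 = pos 18 = 's'
  'b' (pos 1) + 19 = pos 20 = 'u'
  'c' (pos 2) + 19 = pos 21 = 'v'
Result: asuv

asuv


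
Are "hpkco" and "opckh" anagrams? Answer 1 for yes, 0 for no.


Strings: "hpkco", "opckh"
Sorted first:  chkop
Sorted second: chkop
Sorted forms match => anagrams

1


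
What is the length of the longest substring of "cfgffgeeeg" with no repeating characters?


Input: "cfgffgeeeg"
Sliding window (track last position of each char):
  Position 0 ('c'): window [0,0] length 1 -- new best
  Position 1 ('f'): window [0,1] length 2 -- new best
  Position 2 ('g'): window [0,2] length 3 -- new best
  Position 3 ('f'): repeat (last at 1), move window start to 2
  Position 3 ('f'): window [2,3] length 2
  Position 4 ('f'): repeat (last at 3), move window start to 4
  Position 4 ('f'): window [4,4] length 1
  Position 5 ('g'): window [4,5] length 2
  Position 6 ('e'): window [4,6] length 3
  Position 7 ('e'): repeat (last at 6), move window start to 7
  Position 7 ('e'): window [7,7] length 1
  Position 8 ('e'): repeat (last at 7), move window start to 8
  Position 8 ('e'): window [8,8] length 1
  Position 9 ('g'): window [8,9] length 2
Longest substring with no repeats: "cfg" with length 3

3


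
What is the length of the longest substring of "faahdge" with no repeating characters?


Input: "faahdge"
Sliding window (track last position of each char):
  Position 0 ('f'): window [0,0] length 1 -- new best
  Position 1 ('a'): window [0,1] length 2 -- new best
  Position 2 ('a'): repeat (last at 1), move window start to 2
  Position 2 ('a'): window [2,2] length 1
  Position 3 ('h'): window [2,3] length 2
  Position 4 ('d'): window [2,4] length 3 -- new best
  Position 5 ('g'): window [2,5] length 4 -- new best
  Position 6 ('e'): window [2,6] length 5 -- new best
Longest substring with no repeats: "ahdge" with length 5

5


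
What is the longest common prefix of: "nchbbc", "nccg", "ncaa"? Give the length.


Words: nchbbc, nccg, ncaa
  Position 0: all 'n' => match
  Position 1: all 'c' => match
  Position 2: ('h', 'c', 'a') => mismatch, stop
LCP = "nc" (length 2)

2


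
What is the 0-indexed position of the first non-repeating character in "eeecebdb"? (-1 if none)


Input: eeecebdb
Character frequencies:
  'b': 2
  'c': 1
  'd': 1
  'e': 4
Scanning left to right for freq == 1:
  Position 0 ('e'): freq=4, skip
  Position 1 ('e'): freq=4, skip
  Position 2 ('e'): freq=4, skip
  Position 3 ('c'): unique! => answer = 3

3


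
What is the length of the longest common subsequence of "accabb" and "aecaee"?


LCS of "accabb" and "aecaee"
DP table:
           a    e    c    a    e    e
      0    0    0    0    0    0    0
  a   0    1    1    1    1    1    1
  c   0    1    1    2    2    2    2
  c   0    1    1    2    2    2    2
  a   0    1    1    2    3    3    3
  b   0    1    1    2    3    3    3
  b   0    1    1    2    3    3    3
LCS length = dp[6][6] = 3

3
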